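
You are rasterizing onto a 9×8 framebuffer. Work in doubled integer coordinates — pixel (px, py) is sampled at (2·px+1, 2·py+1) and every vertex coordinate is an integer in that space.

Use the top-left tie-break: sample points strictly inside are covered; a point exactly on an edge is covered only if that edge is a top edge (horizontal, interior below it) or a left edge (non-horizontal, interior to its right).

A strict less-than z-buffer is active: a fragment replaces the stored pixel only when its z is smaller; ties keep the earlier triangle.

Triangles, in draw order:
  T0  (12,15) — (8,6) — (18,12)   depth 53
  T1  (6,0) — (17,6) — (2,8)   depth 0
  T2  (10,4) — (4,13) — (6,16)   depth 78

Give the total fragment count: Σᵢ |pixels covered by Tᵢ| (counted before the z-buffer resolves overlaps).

T0:
  2·area = 66
  edge (12, 15)→(8, 6): d=(-4,-9) top-left  bias=+0
  edge (8, 6)→(18, 12): d=(10,6) right/bottom  bias=-1
  edge (18, 12)→(12, 15): d=(-6,3) right/bottom  bias=-1
    (1,1)@(3, 3): e=[-33,0,99] → ·  [on edge]
    (4,3)@(9, 7): e=[5,4,57] → █
    (5,3)@(11, 7): e=[23,-8,51] → ·
    (4,4)@(9, 9): e=[-3,24,45] → ·
    (5,4)@(11, 9): e=[15,12,39] → █
    (6,4)@(13, 9): e=[33,0,33] → ·  [on edge]
    (5,5)@(11, 11): e=[7,32,27] → █
    (6,5)@(13, 11): e=[25,20,21] → █
    (7,5)@(15, 11): e=[43,8,15] → █
    (8,5)@(17, 11): e=[61,-4,9] → ·
    (5,6)@(11, 13): e=[-1,52,15] → ·
    (6,6)@(13, 13): e=[17,40,9] → █
  covered (7 px):
    · · · · · · · · ·
    · · · · · · · · ·
    · · · · · · · · ·
    · · · · █ · · · ·
    · · · · · █ · · ·
    · · · · · █ █ █ ·
    · · · · · · █ █ ·
    · · · · · · · · ·
T1:
  2·area = 112
  edge (6, 0)→(17, 6): d=(11,6) right/bottom  bias=-1
  edge (17, 6)→(2, 8): d=(-15,2) right/bottom  bias=-1
  edge (2, 8)→(6, 0): d=(4,-8) top-left  bias=+0
    (3,0)@(7, 1): e=[5,95,12] → █
    (4,0)@(9, 1): e=[-7,91,28] → ·
    (2,1)@(5, 3): e=[39,69,4] → █
    (4,1)@(9, 3): e=[15,61,36] → █
    (5,1)@(11, 3): e=[3,57,52] → █
    (6,1)@(13, 3): e=[-9,53,68] → ·
    (2,2)@(5, 5): e=[61,39,12] → █
    (6,2)@(13, 5): e=[13,23,76] → █
    (7,2)@(15, 5): e=[1,19,92] → █
    (8,2)@(17, 5): e=[-11,15,108] → ·
    (1,3)@(3, 7): e=[95,13,4] → █
    (5,3)@(11, 7): e=[47,-3,68] → ·
  covered (15 px):
    · · · █ · · · · ·
    · · █ █ █ █ · · ·
    · · █ █ █ █ █ █ ·
    · █ █ █ █ · · · ·
    · · · · · · · · ·
    · · · · · · · · ·
    · · · · · · · · ·
    · · · · · · · · ·
T2:
  2·area = 36  (B↔C swapped to make it positive)
  edge (10, 4)→(6, 16): d=(-4,12) right/bottom  bias=-1
  edge (6, 16)→(4, 13): d=(-2,-3) top-left  bias=+0
  edge (4, 13)→(10, 4): d=(6,-9) top-left  bias=+0
    (5,0)@(11, 1): e=[0,45,-9] → ·  [on edge]
    (4,3)@(9, 7): e=[0,27,9] → ·  [on edge]
    (3,4)@(7, 9): e=[16,17,3] → █
    (4,4)@(9, 9): e=[-8,23,21] → ·
    (3,5)@(7, 11): e=[8,13,15] → █
    (4,5)@(9, 11): e=[-16,19,33] → ·
    (2,6)@(5, 13): e=[24,3,9] → █
    (3,6)@(7, 13): e=[0,9,27] → ·  [on edge]
    (2,7)@(5, 15): e=[16,-1,21] → ·
  covered (3 px):
    · · · · · · · · ·
    · · · · · · · · ·
    · · · · · · · · ·
    · · · · · · · · ·
    · · · █ · · · · ·
    · · · █ · · · · ·
    · · █ · · · · · ·
    · · · · · · · · ·

Result: 25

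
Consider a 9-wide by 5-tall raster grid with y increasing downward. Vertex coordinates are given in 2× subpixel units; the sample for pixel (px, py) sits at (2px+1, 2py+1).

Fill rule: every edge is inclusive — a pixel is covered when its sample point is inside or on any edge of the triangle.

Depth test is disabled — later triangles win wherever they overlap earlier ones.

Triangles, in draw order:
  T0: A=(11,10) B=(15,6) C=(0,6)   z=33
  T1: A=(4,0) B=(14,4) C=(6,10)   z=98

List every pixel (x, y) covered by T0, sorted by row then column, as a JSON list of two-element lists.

T0:
  2·area = 60  (B↔C swapped to make it positive)
  edge (11, 10)→(0, 6): d=(-11,-4) inclusive
  edge (0, 6)→(15, 6): d=(15,0) inclusive
  edge (15, 6)→(11, 10): d=(-4,4) inclusive
    (1,3)@(3, 7): e=[1,15,44] → X
    (2,3)@(5, 7): e=[9,15,36] → X
    (3,3)@(7, 7): e=[17,15,28] → X
    (4,3)@(9, 7): e=[25,15,20] → X
    (5,3)@(11, 7): e=[33,15,12] → X
    (6,3)@(13, 7): e=[41,15,4] → X
    (7,3)@(15, 7): e=[49,15,-4] → .
    (1,4)@(3, 9): e=[-21,45,36] → .
    (2,4)@(5, 9): e=[-13,45,28] → .
    (3,4)@(7, 9): e=[-5,45,20] → .
    (4,4)@(9, 9): e=[3,45,12] → X
    (6,4)@(13, 9): e=[19,45,-4] → .
  covered (8 px):
    . . . . . . . . .
    . . . . . . . . .
    . . . . . . . . .
    . X X X X X X . .
    . . . . X X . . .
T1:
  2·area = 92
  edge (4, 0)→(14, 4): d=(10,4) inclusive
  edge (14, 4)→(6, 10): d=(-8,6) inclusive
  edge (6, 10)→(4, 0): d=(-2,-10) inclusive
    (2,0)@(5, 1): e=[6,78,8] → X
    (3,0)@(7, 1): e=[-2,66,28] → .
    (2,1)@(5, 3): e=[26,62,4] → X
    (3,1)@(7, 3): e=[18,50,24] → X
    (4,1)@(9, 3): e=[10,38,44] → X
    (5,1)@(11, 3): e=[2,26,64] → X
    (6,1)@(13, 3): e=[-6,14,84] → .
    (2,2)@(5, 5): e=[46,46,0] → X  [on edge]
    (6,2)@(13, 5): e=[14,-2,80] → .
    (2,3)@(5, 7): e=[66,30,-4] → .
    (3,3)@(7, 7): e=[58,18,16] → X
    (5,3)@(11, 7): e=[42,-6,56] → .
  covered (12 px):
    . . X . . . . . .
    . . X X X X . . .
    . . X X X X . . .
    . . . X X . . . .
    . . . X . . . . .

Answer: [[1,3],[2,3],[3,3],[4,3],[5,3],[6,3],[4,4],[5,4]]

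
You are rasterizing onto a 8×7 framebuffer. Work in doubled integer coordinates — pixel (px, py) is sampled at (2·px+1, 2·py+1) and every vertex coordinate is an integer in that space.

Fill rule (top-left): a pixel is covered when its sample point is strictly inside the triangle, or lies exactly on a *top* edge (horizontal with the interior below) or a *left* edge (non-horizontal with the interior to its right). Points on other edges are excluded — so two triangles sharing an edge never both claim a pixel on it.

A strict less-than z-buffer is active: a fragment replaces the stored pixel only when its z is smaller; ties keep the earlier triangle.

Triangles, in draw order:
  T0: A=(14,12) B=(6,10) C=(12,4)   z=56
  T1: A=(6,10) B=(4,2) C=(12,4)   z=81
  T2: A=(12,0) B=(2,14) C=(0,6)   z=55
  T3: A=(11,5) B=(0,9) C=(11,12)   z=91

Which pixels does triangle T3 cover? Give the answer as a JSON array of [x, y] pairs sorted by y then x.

T0:
  2·area = 60
  edge (14, 12)→(6, 10): d=(-8,-2) top-left  bias=+0
  edge (6, 10)→(12, 4): d=(6,-6) top-left  bias=+0
  edge (12, 4)→(14, 12): d=(2,8) right/bottom  bias=-1
    (7,0)@(15, 1): e=[90,0,-30] → ·  [on edge]
    (6,1)@(13, 3): e=[70,0,-10] → ·  [on edge]
    (5,2)@(11, 5): e=[50,0,10] → #  [on edge]
    (6,2)@(13, 5): e=[54,12,-6] → ·
    (4,3)@(9, 7): e=[30,0,30] → #  [on edge]
    (6,3)@(13, 7): e=[38,24,-2] → ·
    (3,4)@(7, 9): e=[10,0,50] → #  [on edge]
    (6,4)@(13, 9): e=[22,36,2] → #
    (7,4)@(15, 9): e=[26,48,-14] → ·
    (2,5)@(5, 11): e=[-10,0,70] → ·  [on edge]
    (3,5)@(7, 11): e=[-6,12,54] → ·
    (4,5)@(9, 11): e=[-2,24,38] → ·
    (1,6)@(3, 13): e=[-30,0,90] → ·  [on edge]
  covered (9 px):
    · · · · · · · ·
    · · · · · · · ·
    · · · · · # · ·
    · · · · # # · ·
    · · · # # # # ·
    · · · · · # # ·
    · · · · · · · ·
T1:
  2·area = 60
  edge (6, 10)→(4, 2): d=(-2,-8) top-left  bias=+0
  edge (4, 2)→(12, 4): d=(8,2) right/bottom  bias=-1
  edge (12, 4)→(6, 10): d=(-6,6) right/bottom  bias=-1
    (7,0)@(15, 1): e=[90,-30,0] → ·  [on edge]
    (2,1)@(5, 3): e=[6,6,48] → #
    (3,1)@(7, 3): e=[22,2,36] → #
    (4,1)@(9, 3): e=[38,-2,24] → ·
    (6,1)@(13, 3): e=[70,-10,0] → ·  [on edge]
    (2,2)@(5, 5): e=[2,22,36] → #
    (4,2)@(9, 5): e=[34,14,12] → #
    (5,2)@(11, 5): e=[50,10,0] → ·  [on edge]
    (2,3)@(5, 7): e=[-2,38,24] → ·
    (3,3)@(7, 7): e=[14,34,12] → #
    (4,3)@(9, 7): e=[30,30,0] → ·  [on edge]
    (3,4)@(7, 9): e=[10,50,0] → ·  [on edge]
    (2,5)@(5, 11): e=[-10,70,0] → ·  [on edge]
    (1,6)@(3, 13): e=[-30,90,0] → ·  [on edge]
  covered (6 px):
    · · · · · · · ·
    · · # # · · · ·
    · · # # # · · ·
    · · · # · · · ·
    · · · · · · · ·
    · · · · · · · ·
    · · · · · · · ·
T2:
  2·area = 108
  edge (12, 0)→(2, 14): d=(-10,14) right/bottom  bias=-1
  edge (2, 14)→(0, 6): d=(-2,-8) top-left  bias=+0
  edge (0, 6)→(12, 0): d=(12,-6) top-left  bias=+0
    (5,0)@(11, 1): e=[4,98,6] → #
    (6,0)@(13, 1): e=[-24,114,18] → ·
    (3,1)@(7, 3): e=[40,62,6] → #
    (4,1)@(9, 3): e=[12,78,18] → #
    (5,1)@(11, 3): e=[-16,94,30] → ·
    (1,2)@(3, 5): e=[76,26,6] → #
    (2,2)@(5, 5): e=[48,42,18] → #
    (4,2)@(9, 5): e=[-8,74,42] → ·
    (0,3)@(1, 7): e=[84,6,18] → #
    (3,3)@(7, 7): e=[0,54,54] → ·  [on edge]
    (0,4)@(1, 9): e=[64,2,42] → #
    (3,4)@(7, 9): e=[-20,50,78] → ·
  covered (13 px):
    · · · · · # · ·
    · · · # # · · ·
    · # # # · · · ·
    # # # · · · · ·
    # # # · · · · ·
    · # · · · · · ·
    · · · · · · · ·
T3:
  2·area = 77  (B↔C swapped to make it positive)
  edge (11, 5)→(11, 12): d=(0,7) right/bottom  bias=-1
  edge (11, 12)→(0, 9): d=(-11,-3) top-left  bias=+0
  edge (0, 9)→(11, 5): d=(11,-4) top-left  bias=+0
    (5,0)@(11, 1): e=[0,121,-44] → ·  [on edge]
    (5,1)@(11, 3): e=[0,99,-22] → ·  [on edge]
    (5,2)@(11, 5): e=[0,77,0] → ·  [on edge]
    (3,3)@(7, 7): e=[28,43,6] → #
    (4,3)@(9, 7): e=[14,49,14] → #
    (5,3)@(11, 7): e=[0,55,22] → ·  [on edge]
    (0,4)@(1, 9): e=[70,3,4] → #
    (1,4)@(3, 9): e=[56,9,12] → #
    (2,4)@(5, 9): e=[42,15,20] → #
    (5,4)@(11, 9): e=[0,33,44] → ·  [on edge]
    (0,5)@(1, 11): e=[70,-19,26] → ·
    (1,5)@(3, 11): e=[56,-13,34] → ·
    (5,5)@(11, 11): e=[0,11,66] → ·  [on edge]
    (5,6)@(11, 13): e=[0,-11,88] → ·  [on edge]
  covered (8 px):
    · · · · · · · ·
    · · · · · · · ·
    · · · · · · · ·
    · · · # # · · ·
    # # # # # · · ·
    · · · · # · · ·
    · · · · · · · ·

Result: [[3,3],[4,3],[0,4],[1,4],[2,4],[3,4],[4,4],[4,5]]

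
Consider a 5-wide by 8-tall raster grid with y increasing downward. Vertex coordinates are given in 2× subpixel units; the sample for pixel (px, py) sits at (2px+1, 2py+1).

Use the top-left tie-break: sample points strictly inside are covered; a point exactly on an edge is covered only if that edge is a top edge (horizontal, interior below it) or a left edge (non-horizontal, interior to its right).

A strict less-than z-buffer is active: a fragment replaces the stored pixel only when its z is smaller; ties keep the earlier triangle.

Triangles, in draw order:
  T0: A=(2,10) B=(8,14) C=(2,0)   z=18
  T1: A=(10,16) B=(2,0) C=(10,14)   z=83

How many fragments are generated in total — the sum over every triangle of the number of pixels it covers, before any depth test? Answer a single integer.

T0:
  2·area = 60  (B↔C swapped to make it positive)
  edge (2, 10)→(2, 0): d=(0,-10) top-left  bias=+0
  edge (2, 0)→(8, 14): d=(6,14) right/bottom  bias=-1
  edge (8, 14)→(2, 10): d=(-6,-4) top-left  bias=+0
    (1,1)@(3, 3): e=[10,4,46] → #
    (2,1)@(5, 3): e=[30,-24,54] → ·
    (1,2)@(3, 5): e=[10,16,34] → #
    (2,2)@(5, 5): e=[30,-12,42] → ·
    (1,3)@(3, 7): e=[10,28,22] → #
    (2,3)@(5, 7): e=[30,0,30] → ·  [on edge]
    (1,4)@(3, 9): e=[10,40,10] → #
    (2,4)@(5, 9): e=[30,12,18] → #
    (3,4)@(7, 9): e=[50,-16,26] → ·
    (1,5)@(3, 11): e=[10,52,-2] → ·
    (2,5)@(5, 11): e=[30,24,6] → #
    (3,5)@(7, 11): e=[50,-4,14] → ·
  covered (7 px):
    · · · · ·
    · # · · ·
    · # · · ·
    · # · · ·
    · # # · ·
    · · # · ·
    · · · # ·
    · · · · ·
T1:
  2·area = 16
  edge (10, 16)→(2, 0): d=(-8,-16) top-left  bias=+0
  edge (2, 0)→(10, 14): d=(8,14) right/bottom  bias=-1
  edge (10, 14)→(10, 16): d=(0,2) right/bottom  bias=-1
    (3,4)@(7, 9): e=[8,2,6] → #
    (4,4)@(9, 9): e=[40,-26,2] → ·
    (3,5)@(7, 11): e=[-8,18,6] → ·
    (4,6)@(9, 13): e=[8,6,2] → #
    (4,7)@(9, 15): e=[-8,22,2] → ·
  covered (2 px):
    · · · · ·
    · · · · ·
    · · · · ·
    · · · · ·
    · · · # ·
    · · · · ·
    · · · · #
    · · · · ·

Final: 9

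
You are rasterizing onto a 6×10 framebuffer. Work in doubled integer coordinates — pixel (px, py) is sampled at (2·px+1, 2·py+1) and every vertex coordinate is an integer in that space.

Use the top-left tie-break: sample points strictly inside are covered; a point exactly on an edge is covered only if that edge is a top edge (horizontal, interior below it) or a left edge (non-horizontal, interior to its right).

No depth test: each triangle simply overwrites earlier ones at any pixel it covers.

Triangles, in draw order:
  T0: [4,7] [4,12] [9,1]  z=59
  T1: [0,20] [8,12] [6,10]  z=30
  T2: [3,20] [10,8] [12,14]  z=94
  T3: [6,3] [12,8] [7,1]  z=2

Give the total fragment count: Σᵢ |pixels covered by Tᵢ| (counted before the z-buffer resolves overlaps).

T0:
  2·area = 25  (B↔C swapped to make it positive)
  edge (4, 7)→(9, 1): d=(5,-6) top-left  bias=+0
  edge (9, 1)→(4, 12): d=(-5,11) right/bottom  bias=-1
  edge (4, 12)→(4, 7): d=(0,-5) top-left  bias=+0
    (4,0)@(9, 1): e=[0,0,25] → ·  [on edge]
    (3,2)@(7, 5): e=[8,2,15] → #
    (4,2)@(9, 5): e=[20,-20,25] → ·
    (2,3)@(5, 7): e=[6,14,5] → #
    (3,3)@(7, 7): e=[18,-8,15] → ·
    (2,4)@(5, 9): e=[16,4,5] → #
    (3,4)@(7, 9): e=[28,-18,15] → ·
    (2,5)@(5, 11): e=[26,-6,5] → ·
  covered (3 px):
    · · · · · ·
    · · · · · ·
    · · · # · ·
    · · # · · ·
    · · # · · ·
    · · · · · ·
    · · · · · ·
    · · · · · ·
    · · · · · ·
    · · · · · ·
T1:
  2·area = 32  (B↔C swapped to make it positive)
  edge (0, 20)→(6, 10): d=(6,-10) top-left  bias=+0
  edge (6, 10)→(8, 12): d=(2,2) right/bottom  bias=-1
  edge (8, 12)→(0, 20): d=(-8,8) right/bottom  bias=-1
    (0,2)@(1, 5): e=[-80,0,112] → ·  [on edge]
    (4,2)@(9, 5): e=[0,-16,48] → ·  [on edge]
    (1,3)@(3, 7): e=[-48,0,80] → ·  [on edge]
    (2,4)@(5, 9): e=[-16,0,48] → ·  [on edge]
    (5,4)@(11, 9): e=[44,-12,0] → ·  [on edge]
    (3,5)@(7, 11): e=[16,0,16] → ·  [on edge]
    (4,5)@(9, 11): e=[36,-4,0] → ·  [on edge]
    (2,6)@(5, 13): e=[8,8,16] → #
    (3,6)@(7, 13): e=[28,4,0] → ·  [on edge]
    (4,6)@(9, 13): e=[48,0,-16] → ·  [on edge]
    (1,7)@(3, 15): e=[0,16,16] → #  [on edge]
    (2,7)@(5, 15): e=[20,12,0] → ·  [on edge]
    (5,7)@(11, 15): e=[80,0,-48] → ·  [on edge]
    (1,8)@(3, 17): e=[12,20,0] → ·  [on edge]
    (0,9)@(1, 19): e=[4,28,0] → ·  [on edge]
  covered (2 px):
    · · · · · ·
    · · · · · ·
    · · · · · ·
    · · · · · ·
    · · · · · ·
    · · · · · ·
    · · # · · ·
    · # · · · ·
    · · · · · ·
    · · · · · ·
T2:
  2·area = 66
  edge (3, 20)→(10, 8): d=(7,-12) top-left  bias=+0
  edge (10, 8)→(12, 14): d=(2,6) right/bottom  bias=-1
  edge (12, 14)→(3, 20): d=(-9,6) right/bottom  bias=-1
    (4,2)@(9, 5): e=[-33,0,99] → ·  [on edge]
    (4,5)@(9, 11): e=[9,12,45] → #
    (5,5)@(11, 11): e=[33,0,33] → ·  [on edge]
    (4,6)@(9, 13): e=[23,16,27] → #
    (5,6)@(11, 13): e=[47,4,15] → #
    (3,7)@(7, 15): e=[13,32,21] → #
    (5,7)@(11, 15): e=[61,8,-3] → ·
    (2,8)@(5, 17): e=[3,48,15] → #
    (4,8)@(9, 17): e=[51,24,-9] → ·
    (2,9)@(5, 19): e=[17,52,-3] → ·
    (3,9)@(7, 19): e=[41,40,-15] → ·
  covered (7 px):
    · · · · · ·
    · · · · · ·
    · · · · · ·
    · · · · · ·
    · · · · · ·
    · · · · # ·
    · · · · # #
    · · · # # ·
    · · # # · ·
    · · · · · ·
T3:
  2·area = 17  (B↔C swapped to make it positive)
  edge (6, 3)→(7, 1): d=(1,-2) top-left  bias=+0
  edge (7, 1)→(12, 8): d=(5,7) right/bottom  bias=-1
  edge (12, 8)→(6, 3): d=(-6,-5) top-left  bias=+0
    (3,0)@(7, 1): e=[0,0,17] → ·  [on edge]
    (3,1)@(7, 3): e=[2,10,5] → #
    (4,1)@(9, 3): e=[6,-4,15] → ·
    (2,2)@(5, 5): e=[0,34,-17] → ·  [on edge]
    (3,2)@(7, 5): e=[4,20,-7] → ·
    (4,2)@(9, 5): e=[8,6,3] → #
    (5,2)@(11, 5): e=[12,-8,13] → ·
    (4,3)@(9, 7): e=[10,16,-9] → ·
    (5,3)@(11, 7): e=[14,2,1] → #
    (1,4)@(3, 9): e=[0,68,-51] → ·  [on edge]
    (5,4)@(11, 9): e=[16,12,-11] → ·
    (0,6)@(1, 13): e=[0,102,-85] → ·  [on edge]
  covered (3 px):
    · · · · · ·
    · · · # · ·
    · · · · # ·
    · · · · · #
    · · · · · ·
    · · · · · ·
    · · · · · ·
    · · · · · ·
    · · · · · ·
    · · · · · ·

Answer: 15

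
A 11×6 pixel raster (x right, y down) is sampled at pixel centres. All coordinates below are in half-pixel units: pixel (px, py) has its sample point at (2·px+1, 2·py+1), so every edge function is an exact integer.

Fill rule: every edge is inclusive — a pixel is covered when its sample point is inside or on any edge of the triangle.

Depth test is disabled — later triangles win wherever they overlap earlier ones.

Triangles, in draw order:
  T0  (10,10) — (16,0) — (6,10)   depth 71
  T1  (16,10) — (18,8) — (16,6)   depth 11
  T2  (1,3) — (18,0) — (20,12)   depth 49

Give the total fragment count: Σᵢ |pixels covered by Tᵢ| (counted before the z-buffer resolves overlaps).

T0:
  2·area = 40  (B↔C swapped to make it positive)
  edge (10, 10)→(6, 10): d=(-4,0) inclusive
  edge (6, 10)→(16, 0): d=(10,-10) inclusive
  edge (16, 0)→(10, 10): d=(-6,10) inclusive
    (7,0)@(15, 1): e=[36,0,4] → █  [on edge]
    (8,0)@(17, 1): e=[36,20,-16] → ·
    (6,1)@(13, 3): e=[28,0,12] → █  [on edge]
    (7,1)@(15, 3): e=[28,20,-8] → ·
    (5,2)@(11, 5): e=[20,0,20] → █  [on edge]
    (6,2)@(13, 5): e=[20,20,0] → █  [on edge]
    (7,2)@(15, 5): e=[20,40,-20] → ·
    (4,3)@(9, 7): e=[12,0,28] → █  [on edge]
    (6,3)@(13, 7): e=[12,40,-12] → ·
    (3,4)@(7, 9): e=[4,0,36] → █  [on edge]
    (5,4)@(11, 9): e=[4,40,-4] → ·
    (2,5)@(5, 11): e=[-4,0,44] → ·  [on edge]
  covered (8 px):
    · · · · · · · █ · · ·
    · · · · · · █ · · · ·
    · · · · · █ █ · · · ·
    · · · · █ █ · · · · ·
    · · · █ █ · · · · · ·
    · · · · · · · · · · ·
T1:
  2·area = 8  (B↔C swapped to make it positive)
  edge (16, 10)→(16, 6): d=(0,-4) inclusive
  edge (16, 6)→(18, 8): d=(2,2) inclusive
  edge (18, 8)→(16, 10): d=(-2,2) inclusive
    (5,0)@(11, 1): e=[-20,0,28] → ·  [on edge]
    (6,1)@(13, 3): e=[-12,0,20] → ·  [on edge]
    (7,2)@(15, 5): e=[-4,0,12] → ·  [on edge]
    (10,2)@(21, 5): e=[20,-12,0] → ·  [on edge]
    (8,3)@(17, 7): e=[4,0,4] → █  [on edge]
    (9,3)@(19, 7): e=[12,-4,0] → ·  [on edge]
    (8,4)@(17, 9): e=[4,4,0] → █  [on edge]
    (9,4)@(19, 9): e=[12,0,-4] → ·  [on edge]
    (7,5)@(15, 11): e=[-4,12,0] → ·  [on edge]
    (8,5)@(17, 11): e=[4,8,-4] → ·
    (10,5)@(21, 11): e=[20,0,-12] → ·  [on edge]
  covered (2 px):
    · · · · · · · · · · ·
    · · · · · · · · · · ·
    · · · · · · · · · · ·
    · · · · · · · · █ · ·
    · · · · · · · · █ · ·
    · · · · · · · · · · ·
T2:
  2·area = 210
  edge (1, 3)→(18, 0): d=(17,-3) inclusive
  edge (18, 0)→(20, 12): d=(2,12) inclusive
  edge (20, 12)→(1, 3): d=(-19,-9) inclusive
    (6,0)@(13, 1): e=[2,62,146] → █
    (7,0)@(15, 1): e=[8,38,164] → █
    (8,0)@(17, 1): e=[14,14,182] → █
    (9,0)@(19, 1): e=[20,-10,200] → ·
    (0,1)@(1, 3): e=[0,210,0] → █  [on edge]
    (1,1)@(3, 3): e=[6,186,18] → █
    (2,1)@(5, 3): e=[12,162,36] → █
    (3,1)@(7, 3): e=[18,138,54] → █
    (4,1)@(9, 3): e=[24,114,72] → █
    (5,1)@(11, 3): e=[30,90,90] → █
    (9,1)@(19, 3): e=[54,-6,162] → ·
    (0,2)@(1, 5): e=[34,214,-38] → ·
  covered (27 px):
    · · · · · · █ █ █ · ·
    █ █ █ █ █ █ █ █ █ · ·
    · · · █ █ █ █ █ █ · ·
    · · · · · █ █ █ █ █ ·
    · · · · · · · █ █ █ ·
    · · · · · · · · · █ ·

Answer: 37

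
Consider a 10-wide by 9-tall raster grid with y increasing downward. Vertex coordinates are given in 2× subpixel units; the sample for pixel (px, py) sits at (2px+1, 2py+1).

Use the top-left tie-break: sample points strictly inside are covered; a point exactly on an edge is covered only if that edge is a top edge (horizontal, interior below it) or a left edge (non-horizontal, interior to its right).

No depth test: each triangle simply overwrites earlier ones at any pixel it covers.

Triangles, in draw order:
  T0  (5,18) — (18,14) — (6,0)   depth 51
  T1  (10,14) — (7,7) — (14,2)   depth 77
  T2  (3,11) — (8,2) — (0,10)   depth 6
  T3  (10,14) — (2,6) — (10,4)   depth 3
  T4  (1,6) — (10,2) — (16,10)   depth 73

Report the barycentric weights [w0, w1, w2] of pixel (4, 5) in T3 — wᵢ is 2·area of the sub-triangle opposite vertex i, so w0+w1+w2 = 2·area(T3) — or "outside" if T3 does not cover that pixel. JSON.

T0:
  2·area = 230  (B↔C swapped to make it positive)
  edge (5, 18)→(6, 0): d=(1,-18) top-left  bias=+0
  edge (6, 0)→(18, 14): d=(12,14) right/bottom  bias=-1
  edge (18, 14)→(5, 18): d=(-13,4) right/bottom  bias=-1
    (3,1)@(7, 3): e=[21,22,187] → X
    (4,1)@(9, 3): e=[57,-6,179] → .
    (3,2)@(7, 5): e=[23,46,161] → X
    (4,2)@(9, 5): e=[59,18,153] → X
    (5,2)@(11, 5): e=[95,-10,145] → .
    (3,3)@(7, 7): e=[25,70,135] → X
    (5,3)@(11, 7): e=[97,14,119] → X
    (6,3)@(13, 7): e=[133,-14,111] → .
    (3,4)@(7, 9): e=[27,94,109] → X
    (6,4)@(13, 9): e=[135,10,85] → X
    (7,4)@(15, 9): e=[171,-18,77] → .
    (3,5)@(7, 11): e=[29,118,83] → X
  covered (26 px):
    . . . . . . . . . .
    . . . X . . . . . .
    . . . X X . . . . .
    . . . X X X . . . .
    . . . X X X X . . .
    . . . X X X X X . .
    . . . X X X X X X .
    . . . X X X X . . .
    . . . X . . . . . .
T1:
  2·area = 64
  edge (10, 14)→(7, 7): d=(-3,-7) top-left  bias=+0
  edge (7, 7)→(14, 2): d=(7,-5) top-left  bias=+0
  edge (14, 2)→(10, 14): d=(-4,12) right/bottom  bias=-1
    (6,1)@(13, 3): e=[54,2,8] → X
    (7,1)@(15, 3): e=[68,12,-16] → .
    (5,2)@(11, 5): e=[34,6,24] → X
    (6,2)@(13, 5): e=[48,16,0] → .  [on edge]
    (3,3)@(7, 7): e=[0,0,64] → X  [on edge]
    (4,3)@(9, 7): e=[14,10,40] → X
    (6,3)@(13, 7): e=[42,30,-8] → .
    (3,4)@(7, 9): e=[-6,14,56] → .
    (4,4)@(9, 9): e=[8,24,32] → X
    (6,4)@(13, 9): e=[36,44,-16] → .
    (4,5)@(9, 11): e=[2,38,24] → X
    (5,5)@(11, 11): e=[16,48,0] → .  [on edge]
    (4,8)@(9, 17): e=[-16,80,0] → .  [on edge]
  covered (8 px):
    . . . . . . . . . .
    . . . . . . X . . .
    . . . . . X . . . .
    . . . X X X . . . .
    . . . . X X . . . .
    . . . . X . . . . .
    . . . . . . . . . .
    . . . . . . . . . .
    . . . . . . . . . .
T2:
  2·area = 32  (B↔C swapped to make it positive)
  edge (3, 11)→(0, 10): d=(-3,-1) top-left  bias=+0
  edge (0, 10)→(8, 2): d=(8,-8) top-left  bias=+0
  edge (8, 2)→(3, 11): d=(-5,9) right/bottom  bias=-1
    (4,0)@(9, 1): e=[36,0,-4] → .  [on edge]
    (3,1)@(7, 3): e=[28,0,4] → X  [on edge]
    (4,1)@(9, 3): e=[30,16,-14] → .
    (2,2)@(5, 5): e=[20,0,12] → X  [on edge]
    (3,2)@(7, 5): e=[22,16,-6] → .
    (1,3)@(3, 7): e=[12,0,20] → X  [on edge]
    (3,3)@(7, 7): e=[16,32,-16] → .
    (0,4)@(1, 9): e=[4,0,28] → X  [on edge]
    (2,4)@(5, 9): e=[8,32,-8] → .
    (0,5)@(1, 11): e=[-2,16,18] → .
    (1,5)@(3, 11): e=[0,32,0] → .  [on edge]
    (4,6)@(9, 13): e=[0,96,-64] → .  [on edge]
    (7,7)@(15, 15): e=[0,160,-128] → .  [on edge]
  covered (6 px):
    . . . . . . . . . .
    . . . X . . . . . .
    . . X . . . . . . .
    . X X . . . . . . .
    X X . . . . . . . .
    . . . . . . . . . .
    . . . . . . . . . .
    . . . . . . . . . .
    . . . . . . . . . .
T3:
  2·area = 80
  edge (10, 14)→(2, 6): d=(-8,-8) top-left  bias=+0
  edge (2, 6)→(10, 4): d=(8,-2) top-left  bias=+0
  edge (10, 4)→(10, 14): d=(0,10) right/bottom  bias=-1
    (0,2)@(1, 5): e=[0,-10,90] → .  [on edge]
    (3,2)@(7, 5): e=[48,2,30] → X
    (4,2)@(9, 5): e=[64,6,10] → X
    (5,2)@(11, 5): e=[80,10,-10] → .
    (1,3)@(3, 7): e=[0,10,70] → X  [on edge]
    (2,3)@(5, 7): e=[16,14,50] → X
    (5,3)@(11, 7): e=[64,26,-10] → .
    (1,4)@(3, 9): e=[-16,26,70] → .
    (2,4)@(5, 9): e=[0,30,50] → X  [on edge]
    (5,4)@(11, 9): e=[48,42,-10] → .
    (2,5)@(5, 11): e=[-16,46,50] → .
    (3,5)@(7, 11): e=[0,50,30] → X  [on edge]
    (4,6)@(9, 13): e=[0,70,10] → X  [on edge]
    (5,7)@(11, 15): e=[0,90,-10] → .  [on edge]
    (6,8)@(13, 17): e=[0,110,-30] → .  [on edge]
  covered (12 px):
    . . . . . . . . . .
    . . . . . . . . . .
    . . . X X . . . . .
    . X X X X . . . . .
    . . X X X . . . . .
    . . . X X . . . . .
    . . . . X . . . . .
    . . . . . . . . . .
    . . . . . . . . . .
T4:
  2·area = 96
  edge (1, 6)→(10, 2): d=(9,-4) top-left  bias=+0
  edge (10, 2)→(16, 10): d=(6,8) right/bottom  bias=-1
  edge (16, 10)→(1, 6): d=(-15,-4) top-left  bias=+0
    (4,1)@(9, 3): e=[5,14,77] → X
    (5,1)@(11, 3): e=[13,-2,85] → .
    (2,2)@(5, 5): e=[7,58,31] → X
    (3,2)@(7, 5): e=[15,42,39] → X
    (5,2)@(11, 5): e=[31,10,55] → X
    (6,2)@(13, 5): e=[39,-6,63] → .
    (2,3)@(5, 7): e=[25,70,1] → X
    (6,3)@(13, 7): e=[57,6,33] → X
    (7,3)@(15, 7): e=[65,-10,41] → .
    (2,4)@(5, 9): e=[43,82,-29] → .
    (3,4)@(7, 9): e=[51,66,-21] → .
    (4,4)@(9, 9): e=[59,50,-13] → .
  covered (12 px):
    . . . . . . . . . .
    . . . . X . . . . .
    . . X X X X . . . .
    . . X X X X X . . .
    . . . . . . X X . .
    . . . . . . . . . .
    . . . . . . . . . .
    . . . . . . . . . .
    . . . . . . . . . .

Result: [54,10,16]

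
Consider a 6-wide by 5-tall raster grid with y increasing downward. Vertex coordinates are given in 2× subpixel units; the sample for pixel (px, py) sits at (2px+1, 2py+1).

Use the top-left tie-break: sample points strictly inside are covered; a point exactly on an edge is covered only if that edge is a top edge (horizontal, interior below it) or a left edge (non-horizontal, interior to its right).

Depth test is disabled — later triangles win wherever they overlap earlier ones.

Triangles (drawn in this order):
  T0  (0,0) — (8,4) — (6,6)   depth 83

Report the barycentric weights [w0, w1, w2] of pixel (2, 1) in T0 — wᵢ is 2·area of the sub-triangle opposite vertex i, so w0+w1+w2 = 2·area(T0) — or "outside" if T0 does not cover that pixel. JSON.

T0:
  2·area = 24
  edge (0, 0)→(8, 4): d=(8,4) right/bottom  bias=-1
  edge (8, 4)→(6, 6): d=(-2,2) right/bottom  bias=-1
  edge (6, 6)→(0, 0): d=(-6,-6) top-left  bias=+0
    (0,0)@(1, 1): e=[4,20,0] → X  [on edge]
    (1,0)@(3, 1): e=[-4,16,12] → .
    (5,0)@(11, 1): e=[-36,0,60] → .  [on edge]
    (0,1)@(1, 3): e=[20,16,-12] → .
    (1,1)@(3, 3): e=[12,12,0] → X  [on edge]
    (2,1)@(5, 3): e=[4,8,12] → X
    (3,1)@(7, 3): e=[-4,4,24] → .
    (4,1)@(9, 3): e=[-12,0,36] → .  [on edge]
    (1,2)@(3, 5): e=[28,8,-12] → .
    (2,2)@(5, 5): e=[20,4,0] → X  [on edge]
    (3,2)@(7, 5): e=[12,0,12] → .  [on edge]
    (2,3)@(5, 7): e=[36,0,-12] → .  [on edge]
    (3,3)@(7, 7): e=[28,-4,0] → .  [on edge]
    (1,4)@(3, 9): e=[60,0,-36] → .  [on edge]
    (4,4)@(9, 9): e=[36,-12,0] → .  [on edge]
  covered (4 px):
    X . . . . .
    . X X . . .
    . . X . . .
    . . . . . .
    . . . . . .

Answer: [8,12,4]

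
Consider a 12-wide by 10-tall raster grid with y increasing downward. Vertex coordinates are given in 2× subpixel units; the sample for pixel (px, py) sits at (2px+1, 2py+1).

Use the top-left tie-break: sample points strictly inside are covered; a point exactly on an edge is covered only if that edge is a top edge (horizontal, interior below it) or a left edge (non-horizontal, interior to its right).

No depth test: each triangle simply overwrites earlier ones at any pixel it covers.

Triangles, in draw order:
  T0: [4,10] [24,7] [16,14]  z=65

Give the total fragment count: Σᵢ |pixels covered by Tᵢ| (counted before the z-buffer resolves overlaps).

T0:
  2·area = 116
  edge (4, 10)→(24, 7): d=(20,-3) top-left  bias=+0
  edge (24, 7)→(16, 14): d=(-8,7) right/bottom  bias=-1
  edge (16, 14)→(4, 10): d=(-12,-4) top-left  bias=+0
    (0,4)@(1, 9): e=[-29,145,0] → ·  [on edge]
    (5,4)@(11, 9): e=[1,75,40] → #
    (6,4)@(13, 9): e=[7,61,48] → #
    (7,4)@(15, 9): e=[13,47,56] → #
    (8,4)@(17, 9): e=[19,33,64] → #
    (9,4)@(19, 9): e=[25,19,72] → #
    (10,4)@(21, 9): e=[31,5,80] → #
    (11,4)@(23, 9): e=[37,-9,88] → ·
    (3,5)@(7, 11): e=[29,87,0] → #  [on edge]
    (4,5)@(9, 11): e=[35,73,8] → #
    (10,5)@(21, 11): e=[71,-11,56] → ·
    (3,6)@(7, 13): e=[69,71,-24] → ·
    (6,6)@(13, 13): e=[87,29,0] → #  [on edge]
    (9,7)@(19, 15): e=[145,-29,0] → ·  [on edge]
  covered (16 px):
    · · · · · · · · · · · ·
    · · · · · · · · · · · ·
    · · · · · · · · · · · ·
    · · · · · · · · · · · ·
    · · · · · # # # # # # ·
    · · · # # # # # # # · ·
    · · · · · · # # # · · ·
    · · · · · · · · · · · ·
    · · · · · · · · · · · ·
    · · · · · · · · · · · ·

Result: 16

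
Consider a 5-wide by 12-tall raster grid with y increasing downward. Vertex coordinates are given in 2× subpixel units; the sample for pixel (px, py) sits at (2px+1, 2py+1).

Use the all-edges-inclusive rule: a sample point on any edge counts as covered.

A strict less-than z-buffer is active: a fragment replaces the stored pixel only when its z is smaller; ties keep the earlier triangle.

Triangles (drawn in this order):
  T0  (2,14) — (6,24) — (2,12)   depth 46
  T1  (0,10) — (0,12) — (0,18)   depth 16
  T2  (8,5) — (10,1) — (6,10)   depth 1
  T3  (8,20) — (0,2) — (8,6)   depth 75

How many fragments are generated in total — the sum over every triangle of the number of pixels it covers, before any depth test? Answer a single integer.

T0:
  2·area = 8  (B↔C swapped to make it positive)
  edge (2, 14)→(2, 12): d=(0,-2) inclusive
  edge (2, 12)→(6, 24): d=(4,12) inclusive
  edge (6, 24)→(2, 14): d=(-4,-10) inclusive
    (0,4)@(1, 9): e=[-2,0,10] → .  [on edge]
    (1,7)@(3, 15): e=[2,0,6] → X  [on edge]
    (2,7)@(5, 15): e=[6,-24,26] → .
    (1,8)@(3, 17): e=[2,8,-2] → .
    (2,10)@(5, 21): e=[6,0,2] → X  [on edge]
    (3,10)@(7, 21): e=[10,-24,22] → .
    (2,11)@(5, 23): e=[6,8,-6] → .
  covered (2 px):
    . . . . .
    . . . . .
    . . . . .
    . . . . .
    . . . . .
    . . . . .
    . . . . .
    . X . . .
    . . . . .
    . . . . .
    . . X . .
    . . . . .
T1:
  degenerate (2·area = 0) — covers nothing
T2:
  2·area = 2
  edge (8, 5)→(10, 1): d=(2,-4) inclusive
  edge (10, 1)→(6, 10): d=(-4,9) inclusive
  edge (6, 10)→(8, 5): d=(2,-5) inclusive
    (4,1)@(9, 3): e=[0,1,1] → X  [on edge]
    (4,2)@(9, 5): e=[4,-7,5] → .
    (3,3)@(7, 7): e=[0,3,-1] → .  [on edge]
    (2,5)@(5, 11): e=[0,5,-3] → .  [on edge]
    (1,7)@(3, 15): e=[0,7,-5] → .  [on edge]
    (0,9)@(1, 19): e=[0,9,-7] → .  [on edge]
  covered (1 px):
    . . . . .
    . . . . X
    . . . . .
    . . . . .
    . . . . .
    . . . . .
    . . . . .
    . . . . .
    . . . . .
    . . . . .
    . . . . .
    . . . . .
T3:
  2·area = 112
  edge (8, 20)→(0, 2): d=(-8,-18) inclusive
  edge (0, 2)→(8, 6): d=(8,4) inclusive
  edge (8, 6)→(8, 20): d=(0,14) inclusive
    (0,1)@(1, 3): e=[10,4,98] → X
    (1,1)@(3, 3): e=[46,-4,70] → .
    (0,2)@(1, 5): e=[-6,20,98] → .
    (1,2)@(3, 5): e=[30,12,70] → X
    (2,2)@(5, 5): e=[66,4,42] → X
    (3,2)@(7, 5): e=[102,-4,14] → .
    (1,3)@(3, 7): e=[14,28,70] → X
    (3,3)@(7, 7): e=[86,12,14] → X
    (4,3)@(9, 7): e=[122,4,-14] → .
    (1,4)@(3, 9): e=[-2,44,70] → .
    (2,4)@(5, 9): e=[34,36,42] → X
    (4,4)@(9, 9): e=[106,20,-14] → .
  covered (14 px):
    . . . . .
    X . . . .
    . X X . .
    . X X X .
    . . X X .
    . . X X .
    . . X X .
    . . . X .
    . . . X .
    . . . . .
    . . . . .
    . . . . .

Final: 17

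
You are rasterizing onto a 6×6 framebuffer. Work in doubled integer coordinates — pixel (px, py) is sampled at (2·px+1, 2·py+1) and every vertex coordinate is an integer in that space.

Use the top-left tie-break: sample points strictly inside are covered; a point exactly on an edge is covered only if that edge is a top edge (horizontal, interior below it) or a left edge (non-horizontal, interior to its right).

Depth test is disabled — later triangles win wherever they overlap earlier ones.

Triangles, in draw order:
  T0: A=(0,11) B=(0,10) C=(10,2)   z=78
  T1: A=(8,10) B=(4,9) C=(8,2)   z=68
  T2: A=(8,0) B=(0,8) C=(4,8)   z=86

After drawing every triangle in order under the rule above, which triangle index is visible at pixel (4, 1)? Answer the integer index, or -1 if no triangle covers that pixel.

T0:
  2·area = 10
  edge (0, 11)→(0, 10): d=(0,-1) top-left  bias=+0
  edge (0, 10)→(10, 2): d=(10,-8) top-left  bias=+0
  edge (10, 2)→(0, 11): d=(-10,9) right/bottom  bias=-1
  covered (0 px):
    . . . . . .
    . . . . . .
    . . . . . .
    . . . . . .
    . . . . . .
    . . . . . .
T1:
  2·area = 32
  edge (8, 10)→(4, 9): d=(-4,-1) top-left  bias=+0
  edge (4, 9)→(8, 2): d=(4,-7) top-left  bias=+0
  edge (8, 2)→(8, 10): d=(0,8) right/bottom  bias=-1
    (3,2)@(7, 5): e=[19,5,8] → X
    (4,2)@(9, 5): e=[21,19,-8] → .
    (3,3)@(7, 7): e=[11,13,8] → X
    (4,3)@(9, 7): e=[13,27,-8] → .
    (2,4)@(5, 9): e=[1,7,24] → X
    (4,4)@(9, 9): e=[5,35,-8] → .
    (2,5)@(5, 11): e=[-7,15,24] → .
    (3,5)@(7, 11): e=[-5,29,8] → .
  covered (4 px):
    . . . . . .
    . . . . . .
    . . . X . .
    . . . X . .
    . . X X . .
    . . . . . .
T2:
  2·area = 32  (B↔C swapped to make it positive)
  edge (8, 0)→(4, 8): d=(-4,8) right/bottom  bias=-1
  edge (4, 8)→(0, 8): d=(-4,0) right/bottom  bias=-1
  edge (0, 8)→(8, 0): d=(8,-8) top-left  bias=+0
    (3,0)@(7, 1): e=[4,28,0] → X  [on edge]
    (4,0)@(9, 1): e=[-12,28,16] → .
    (2,1)@(5, 3): e=[12,20,0] → X  [on edge]
    (3,1)@(7, 3): e=[-4,20,16] → .
    (1,2)@(3, 5): e=[20,12,0] → X  [on edge]
    (3,2)@(7, 5): e=[-12,12,32] → .
    (0,3)@(1, 7): e=[28,4,0] → X  [on edge]
    (2,3)@(5, 7): e=[-4,4,32] → .
    (0,4)@(1, 9): e=[20,-4,16] → .
    (1,4)@(3, 9): e=[4,-4,32] → .
  covered (6 px):
    . . . X . .
    . . X . . .
    . X X . . .
    X X . . . .
    . . . . . .
    . . . . . .

Z-buffer (winner per pixel, '.' = empty):
  . . . 2 . .
  . . 2 . . .
  . 2 2 1 . .
  2 2 . 1 . .
  . . 1 1 . .
  . . . . . .

Final: -1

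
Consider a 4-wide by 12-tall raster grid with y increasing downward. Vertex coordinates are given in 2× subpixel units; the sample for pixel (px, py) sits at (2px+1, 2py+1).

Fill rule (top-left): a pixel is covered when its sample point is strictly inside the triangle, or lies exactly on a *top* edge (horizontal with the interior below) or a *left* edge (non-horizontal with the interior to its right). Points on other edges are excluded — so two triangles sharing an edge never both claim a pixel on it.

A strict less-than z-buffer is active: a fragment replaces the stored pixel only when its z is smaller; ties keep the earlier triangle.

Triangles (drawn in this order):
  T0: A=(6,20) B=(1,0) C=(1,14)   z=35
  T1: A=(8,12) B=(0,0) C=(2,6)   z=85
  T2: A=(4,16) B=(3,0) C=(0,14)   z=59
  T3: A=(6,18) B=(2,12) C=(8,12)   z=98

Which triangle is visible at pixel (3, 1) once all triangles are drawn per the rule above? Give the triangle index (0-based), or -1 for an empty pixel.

T0:
  2·area = 70  (B↔C swapped to make it positive)
  edge (6, 20)→(1, 14): d=(-5,-6) top-left  bias=+0
  edge (1, 14)→(1, 0): d=(0,-14) top-left  bias=+0
  edge (1, 0)→(6, 20): d=(5,20) right/bottom  bias=-1
    (0,0)@(1, 1): e=[65,0,5] → #  [on edge]
    (1,0)@(3, 1): e=[77,28,-35] → ·
    (0,1)@(1, 3): e=[55,0,15] → #  [on edge]
    (1,1)@(3, 3): e=[67,28,-25] → ·
    (0,2)@(1, 5): e=[45,0,25] → #  [on edge]
    (1,2)@(3, 5): e=[57,28,-15] → ·
    (0,3)@(1, 7): e=[35,0,35] → #  [on edge]
    (1,3)@(3, 7): e=[47,28,-5] → ·
    (0,4)@(1, 9): e=[25,0,45] → #  [on edge]
    (1,4)@(3, 9): e=[37,28,5] → #
    (2,4)@(5, 9): e=[49,56,-35] → ·
    (0,5)@(1, 11): e=[15,0,55] → #  [on edge]
    (0,6)@(1, 13): e=[5,0,65] → #  [on edge]
    (0,7)@(1, 15): e=[-5,0,75] → ·  [on edge]
    (0,8)@(1, 17): e=[-15,0,85] → ·  [on edge]
    (0,9)@(1, 19): e=[-25,0,95] → ·  [on edge]
    (0,10)@(1, 21): e=[-35,0,105] → ·  [on edge]
    (0,11)@(1, 23): e=[-45,0,115] → ·  [on edge]
  covered (12 px):
    # · · ·
    # · · ·
    # · · ·
    # · · ·
    # # · ·
    # # · ·
    # # · ·
    · # · ·
    · · # ·
    · · · ·
    · · · ·
    · · · ·
T1:
  2·area = 24  (B↔C swapped to make it positive)
  edge (8, 12)→(2, 6): d=(-6,-6) top-left  bias=+0
  edge (2, 6)→(0, 0): d=(-2,-6) top-left  bias=+0
  edge (0, 0)→(8, 12): d=(8,12) right/bottom  bias=-1
    (0,1)@(1, 3): e=[12,0,12] → #  [on edge]
    (1,1)@(3, 3): e=[24,12,-12] → ·
    (0,2)@(1, 5): e=[0,-4,28] → ·  [on edge]
    (1,2)@(3, 5): e=[12,8,4] → #
    (2,2)@(5, 5): e=[24,20,-20] → ·
    (1,3)@(3, 7): e=[0,4,20] → #  [on edge]
    (2,3)@(5, 7): e=[12,16,-4] → ·
    (1,4)@(3, 9): e=[-12,0,36] → ·  [on edge]
    (2,4)@(5, 9): e=[0,12,12] → #  [on edge]
    (3,4)@(7, 9): e=[12,24,-12] → ·
    (2,5)@(5, 11): e=[-12,8,28] → ·
    (3,5)@(7, 11): e=[0,20,4] → #  [on edge]
    (2,7)@(5, 15): e=[-36,0,60] → ·  [on edge]
    (3,10)@(7, 21): e=[-60,0,84] → ·  [on edge]
  covered (5 px):
    · · · ·
    # · · ·
    · # · ·
    · # · ·
    · · # ·
    · · · #
    · · · ·
    · · · ·
    · · · ·
    · · · ·
    · · · ·
    · · · ·
T2:
  2·area = 62  (B↔C swapped to make it positive)
  edge (4, 16)→(0, 14): d=(-4,-2) top-left  bias=+0
  edge (0, 14)→(3, 0): d=(3,-14) top-left  bias=+0
  edge (3, 0)→(4, 16): d=(1,16) right/bottom  bias=-1
    (1,0)@(3, 1): e=[58,3,1] → #
    (2,0)@(5, 1): e=[62,31,-31] → ·
    (1,1)@(3, 3): e=[50,9,3] → #
    (2,1)@(5, 3): e=[54,37,-29] → ·
    (1,2)@(3, 5): e=[42,15,5] → #
    (2,2)@(5, 5): e=[46,43,-27] → ·
    (1,3)@(3, 7): e=[34,21,7] → #
    (2,3)@(5, 7): e=[38,49,-25] → ·
    (1,4)@(3, 9): e=[26,27,9] → #
    (2,4)@(5, 9): e=[30,55,-23] → ·
    (0,5)@(1, 11): e=[14,5,43] → #
    (2,5)@(5, 11): e=[22,61,-21] → ·
  covered (10 px):
    · # · ·
    · # · ·
    · # · ·
    · # · ·
    · # · ·
    # # · ·
    # # · ·
    · # · ·
    · · · ·
    · · · ·
    · · · ·
    · · · ·
T3:
  2·area = 36
  edge (6, 18)→(2, 12): d=(-4,-6) top-left  bias=+0
  edge (2, 12)→(8, 12): d=(6,0) top-left  bias=+0
  edge (8, 12)→(6, 18): d=(-2,6) right/bottom  bias=-1
    (1,6)@(3, 13): e=[2,6,28] → #
    (2,6)@(5, 13): e=[14,6,16] → #
    (3,6)@(7, 13): e=[26,6,4] → #
    (1,7)@(3, 15): e=[-6,18,24] → ·
    (2,7)@(5, 15): e=[6,18,12] → #
    (3,7)@(7, 15): e=[18,18,0] → ·  [on edge]
    (2,8)@(5, 17): e=[-2,30,8] → ·
    (2,10)@(5, 21): e=[-18,54,0] → ·  [on edge]
  covered (4 px):
    · · · ·
    · · · ·
    · · · ·
    · · · ·
    · · · ·
    · · · ·
    · # # #
    · · # ·
    · · · ·
    · · · ·
    · · · ·
    · · · ·

Z-buffer (winner per pixel, '.' = empty):
  0 2 . .
  0 2 . .
  0 2 . .
  0 2 . .
  0 0 1 .
  0 0 . 1
  0 0 3 3
  . 0 3 .
  . . 0 .
  . . . .
  . . . .
  . . . .

Final: -1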